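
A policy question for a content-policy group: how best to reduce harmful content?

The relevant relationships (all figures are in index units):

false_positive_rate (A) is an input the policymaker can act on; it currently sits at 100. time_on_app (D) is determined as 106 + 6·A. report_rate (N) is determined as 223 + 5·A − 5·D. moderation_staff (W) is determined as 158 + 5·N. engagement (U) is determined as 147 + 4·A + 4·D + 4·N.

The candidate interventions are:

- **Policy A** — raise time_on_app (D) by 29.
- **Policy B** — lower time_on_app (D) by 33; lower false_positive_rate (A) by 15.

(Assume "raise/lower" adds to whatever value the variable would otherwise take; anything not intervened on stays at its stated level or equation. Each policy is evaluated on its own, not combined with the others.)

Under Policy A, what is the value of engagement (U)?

-8321

Policy A (D + 29):
  A = 100
  D = 106 + 6·100 (+29 from intervention) = 735
  N = 223 + 5·100 − 5·735 = -2952
  U = 147 + 4·100 + 4·735 + 4·(-2952) = -8321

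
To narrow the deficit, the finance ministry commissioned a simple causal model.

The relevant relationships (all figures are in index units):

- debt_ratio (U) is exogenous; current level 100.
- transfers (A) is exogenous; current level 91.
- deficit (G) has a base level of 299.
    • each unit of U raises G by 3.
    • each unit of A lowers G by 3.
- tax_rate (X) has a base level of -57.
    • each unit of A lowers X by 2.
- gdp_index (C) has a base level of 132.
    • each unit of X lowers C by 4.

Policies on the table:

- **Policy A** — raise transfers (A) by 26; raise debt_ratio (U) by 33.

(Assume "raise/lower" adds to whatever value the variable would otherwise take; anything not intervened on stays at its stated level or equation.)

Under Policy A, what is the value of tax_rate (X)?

-291

Policy A (A + 26, U + 33):
  A = 91 + 26 = 117
  X = -57 − 2·117 = -291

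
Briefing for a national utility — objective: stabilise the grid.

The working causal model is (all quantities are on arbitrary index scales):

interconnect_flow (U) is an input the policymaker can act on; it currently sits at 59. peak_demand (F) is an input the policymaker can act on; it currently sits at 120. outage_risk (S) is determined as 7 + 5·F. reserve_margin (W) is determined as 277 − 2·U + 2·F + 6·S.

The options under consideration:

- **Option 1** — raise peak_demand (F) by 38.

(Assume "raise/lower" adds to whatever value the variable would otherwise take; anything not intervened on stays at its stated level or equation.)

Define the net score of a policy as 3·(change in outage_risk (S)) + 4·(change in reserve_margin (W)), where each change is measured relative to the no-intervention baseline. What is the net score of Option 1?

5434

Baseline:
  U = 59
  F = 120
  S = 7 + 5·120 = 607
  W = 277 − 2·59 + 2·120 + 6·607 = 4041
Option 1 (F + 38):
  U = 59
  F = 120 + 38 = 158
  S = 7 + 5·158 = 797
  W = 277 − 2·59 + 2·158 + 6·797 = 5257
ΔS = 797 − 607 = 190; ΔW = 5257 − 4041 = 1216
Score = 3·190 + 4·1216 = 5434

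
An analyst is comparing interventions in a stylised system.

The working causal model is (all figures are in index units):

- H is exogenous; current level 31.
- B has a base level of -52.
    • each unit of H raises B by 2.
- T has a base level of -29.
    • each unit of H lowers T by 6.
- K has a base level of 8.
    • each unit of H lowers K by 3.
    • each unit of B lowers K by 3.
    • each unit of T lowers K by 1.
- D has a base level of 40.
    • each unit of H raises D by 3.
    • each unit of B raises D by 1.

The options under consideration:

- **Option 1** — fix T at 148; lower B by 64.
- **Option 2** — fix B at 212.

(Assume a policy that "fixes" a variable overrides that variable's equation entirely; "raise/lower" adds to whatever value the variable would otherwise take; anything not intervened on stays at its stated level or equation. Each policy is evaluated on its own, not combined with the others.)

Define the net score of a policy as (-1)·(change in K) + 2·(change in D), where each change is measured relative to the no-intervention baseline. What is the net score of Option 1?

Baseline:
  H = 31
  B = -52 + 2·31 = 10
  T = -29 − 6·31 = -215
  K = 8 − 3·31 − 3·10 − (-215) = 100
  D = 40 + 3·31 + 10 = 143
Option 1 (T := 148, B − 64):
  H = 31
  B = -52 + 2·31 (−64 from intervention) = -54
  T = 148
  K = 8 − 3·31 − 3·(-54) − 148 = -71
  D = 40 + 3·31 + (-54) = 79
ΔK = -71 − 100 = -171; ΔD = 79 − 143 = -64
Score = (-1)·(-171) + 2·(-64) = 43

43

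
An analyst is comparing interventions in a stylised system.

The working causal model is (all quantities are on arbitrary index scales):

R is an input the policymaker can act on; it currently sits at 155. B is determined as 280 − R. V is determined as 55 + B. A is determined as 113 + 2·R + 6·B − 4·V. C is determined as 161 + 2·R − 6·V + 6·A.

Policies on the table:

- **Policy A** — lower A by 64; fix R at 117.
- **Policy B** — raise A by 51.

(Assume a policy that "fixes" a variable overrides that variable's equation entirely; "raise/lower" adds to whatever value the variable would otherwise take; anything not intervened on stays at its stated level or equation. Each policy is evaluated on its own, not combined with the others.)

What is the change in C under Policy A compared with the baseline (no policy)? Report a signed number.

Baseline:
  R = 155
  B = 280 − 155 = 125
  V = 55 + 125 = 180
  A = 113 + 2·155 + 6·125 − 4·180 = 453
  C = 161 + 2·155 − 6·180 + 6·453 = 2109
Policy A (A − 64, R := 117):
  R = 117
  B = 280 − 117 = 163
  V = 55 + 163 = 218
  A = 113 + 2·117 + 6·163 − 4·218 (−64 from intervention) = 389
  C = 161 + 2·117 − 6·218 + 6·389 = 1421
Change in C: 1421 − 2109 = -688

-688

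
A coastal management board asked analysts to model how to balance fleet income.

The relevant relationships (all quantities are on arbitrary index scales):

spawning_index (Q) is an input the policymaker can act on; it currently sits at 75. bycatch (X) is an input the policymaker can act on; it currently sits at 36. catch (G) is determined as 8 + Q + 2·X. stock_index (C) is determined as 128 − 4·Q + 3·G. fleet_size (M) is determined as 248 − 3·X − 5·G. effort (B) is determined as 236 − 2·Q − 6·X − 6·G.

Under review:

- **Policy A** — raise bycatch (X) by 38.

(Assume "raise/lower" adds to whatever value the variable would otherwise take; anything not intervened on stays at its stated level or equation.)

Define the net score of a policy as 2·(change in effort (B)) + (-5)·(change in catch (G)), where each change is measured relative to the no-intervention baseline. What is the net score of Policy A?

Baseline:
  Q = 75
  X = 36
  G = 8 + 75 + 2·36 = 155
  B = 236 − 2·75 − 6·36 − 6·155 = -1060
Policy A (X + 38):
  Q = 75
  X = 36 + 38 = 74
  G = 8 + 75 + 2·74 = 231
  B = 236 − 2·75 − 6·74 − 6·231 = -1744
ΔB = -1744 − (-1060) = -684; ΔG = 231 − 155 = 76
Score = 2·(-684) + (-5)·76 = -1748

-1748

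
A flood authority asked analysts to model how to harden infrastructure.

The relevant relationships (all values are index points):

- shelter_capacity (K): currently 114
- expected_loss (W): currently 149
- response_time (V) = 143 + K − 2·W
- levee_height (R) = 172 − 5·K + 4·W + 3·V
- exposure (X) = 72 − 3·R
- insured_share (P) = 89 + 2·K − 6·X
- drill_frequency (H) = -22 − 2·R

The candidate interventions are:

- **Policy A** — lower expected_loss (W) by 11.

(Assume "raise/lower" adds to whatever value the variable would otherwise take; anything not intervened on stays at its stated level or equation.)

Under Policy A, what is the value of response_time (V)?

Policy A (W − 11):
  K = 114
  W = 149 − 11 = 138
  V = 143 + 114 − 2·138 = -19

-19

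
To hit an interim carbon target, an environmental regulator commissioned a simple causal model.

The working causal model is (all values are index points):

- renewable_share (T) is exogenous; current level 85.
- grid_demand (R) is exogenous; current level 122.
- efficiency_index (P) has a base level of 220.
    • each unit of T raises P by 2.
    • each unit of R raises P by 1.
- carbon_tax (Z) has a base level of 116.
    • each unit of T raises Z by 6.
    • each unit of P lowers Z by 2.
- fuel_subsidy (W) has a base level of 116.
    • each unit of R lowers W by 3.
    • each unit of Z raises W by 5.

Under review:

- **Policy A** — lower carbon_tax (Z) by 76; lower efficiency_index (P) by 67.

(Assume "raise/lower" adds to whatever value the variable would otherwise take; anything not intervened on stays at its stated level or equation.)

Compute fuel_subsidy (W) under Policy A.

-1950

Policy A (Z − 76, P − 67):
  T = 85
  R = 122
  P = 220 + 2·85 + 122 (−67 from intervention) = 445
  Z = 116 + 6·85 − 2·445 (−76 from intervention) = -340
  W = 116 − 3·122 + 5·(-340) = -1950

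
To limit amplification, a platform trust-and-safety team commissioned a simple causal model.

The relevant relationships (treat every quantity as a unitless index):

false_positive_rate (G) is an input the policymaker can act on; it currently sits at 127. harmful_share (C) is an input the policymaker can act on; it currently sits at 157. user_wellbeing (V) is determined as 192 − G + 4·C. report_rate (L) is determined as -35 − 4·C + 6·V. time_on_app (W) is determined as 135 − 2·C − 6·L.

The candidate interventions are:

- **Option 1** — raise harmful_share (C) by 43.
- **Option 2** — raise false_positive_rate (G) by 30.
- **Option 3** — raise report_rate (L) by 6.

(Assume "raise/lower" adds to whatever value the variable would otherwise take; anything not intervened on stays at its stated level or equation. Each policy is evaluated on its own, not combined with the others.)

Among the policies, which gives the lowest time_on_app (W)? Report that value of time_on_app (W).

-26395

Option 1 (C + 43):
  G = 127
  C = 157 + 43 = 200
  V = 192 − 127 + 4·200 = 865
  L = -35 − 4·200 + 6·865 = 4355
  W = 135 − 2·200 − 6·4355 = -26395
Option 2 (G + 30):
  G = 127 + 30 = 157
  C = 157
  V = 192 − 157 + 4·157 = 663
  L = -35 − 4·157 + 6·663 = 3315
  W = 135 − 2·157 − 6·3315 = -20069
Option 3 (L + 6):
  G = 127
  C = 157
  V = 192 − 127 + 4·157 = 693
  L = -35 − 4·157 + 6·693 (+6 from intervention) = 3501
  W = 135 − 2·157 − 6·3501 = -21185
Comparing — Option 1: W=-26395, Option 2: W=-20069, Option 3: W=-21185. Lowest is -26395 (Option 1).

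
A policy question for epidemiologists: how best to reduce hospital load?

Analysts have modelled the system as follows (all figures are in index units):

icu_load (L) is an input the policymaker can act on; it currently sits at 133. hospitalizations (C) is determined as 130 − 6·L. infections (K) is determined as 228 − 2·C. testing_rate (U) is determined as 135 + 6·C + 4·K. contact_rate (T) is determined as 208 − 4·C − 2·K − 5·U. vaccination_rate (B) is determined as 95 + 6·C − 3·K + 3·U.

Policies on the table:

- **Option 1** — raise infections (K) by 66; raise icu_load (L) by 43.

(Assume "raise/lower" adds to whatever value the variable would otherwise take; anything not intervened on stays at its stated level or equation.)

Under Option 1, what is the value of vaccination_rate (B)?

-2410

Option 1 (K + 66, L + 43):
  L = 133 + 43 = 176
  C = 130 − 6·176 = -926
  K = 228 − 2·(-926) (+66 from intervention) = 2146
  U = 135 + 6·(-926) + 4·2146 = 3163
  B = 95 + 6·(-926) − 3·2146 + 3·3163 = -2410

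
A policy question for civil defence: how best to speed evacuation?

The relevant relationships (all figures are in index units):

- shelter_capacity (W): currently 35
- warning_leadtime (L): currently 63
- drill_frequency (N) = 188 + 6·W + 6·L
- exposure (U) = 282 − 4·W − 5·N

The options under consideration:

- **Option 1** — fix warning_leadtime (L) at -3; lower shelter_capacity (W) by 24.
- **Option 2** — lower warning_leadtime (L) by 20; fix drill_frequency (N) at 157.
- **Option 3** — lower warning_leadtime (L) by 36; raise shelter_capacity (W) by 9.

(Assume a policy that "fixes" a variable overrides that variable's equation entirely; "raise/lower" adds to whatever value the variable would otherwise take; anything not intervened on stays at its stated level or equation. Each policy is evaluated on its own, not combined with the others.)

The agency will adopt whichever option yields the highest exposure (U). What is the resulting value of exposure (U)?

Option 1 (L := -3, W − 24):
  W = 35 − 24 = 11
  L = -3
  N = 188 + 6·11 + 6·(-3) = 236
  U = 282 − 4·11 − 5·236 = -942
Option 2 (L − 20, N := 157):
  W = 35
  L = 63 − 20 = 43
  N = 157
  U = 282 − 4·35 − 5·157 = -643
Option 3 (L − 36, W + 9):
  W = 35 + 9 = 44
  L = 63 − 36 = 27
  N = 188 + 6·44 + 6·27 = 614
  U = 282 − 4·44 − 5·614 = -2964
Comparing — Option 1: U=-942, Option 2: U=-643, Option 3: U=-2964. Highest is -643 (Option 2).

-643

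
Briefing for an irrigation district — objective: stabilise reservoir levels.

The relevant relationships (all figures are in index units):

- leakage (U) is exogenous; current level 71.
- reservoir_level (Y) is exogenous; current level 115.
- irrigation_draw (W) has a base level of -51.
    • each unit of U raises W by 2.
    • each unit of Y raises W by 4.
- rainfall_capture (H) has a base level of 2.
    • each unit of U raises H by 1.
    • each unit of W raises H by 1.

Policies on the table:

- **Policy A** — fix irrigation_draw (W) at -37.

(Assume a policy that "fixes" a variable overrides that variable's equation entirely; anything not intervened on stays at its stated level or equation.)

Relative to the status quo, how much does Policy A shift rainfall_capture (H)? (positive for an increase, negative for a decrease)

-588

Baseline:
  U = 71
  Y = 115
  W = -51 + 2·71 + 4·115 = 551
  H = 2 + 71 + 551 = 624
Policy A (W := -37):
  U = 71
  Y = 115
  W = -37
  H = 2 + 71 + (-37) = 36
Change in H: 36 − 624 = -588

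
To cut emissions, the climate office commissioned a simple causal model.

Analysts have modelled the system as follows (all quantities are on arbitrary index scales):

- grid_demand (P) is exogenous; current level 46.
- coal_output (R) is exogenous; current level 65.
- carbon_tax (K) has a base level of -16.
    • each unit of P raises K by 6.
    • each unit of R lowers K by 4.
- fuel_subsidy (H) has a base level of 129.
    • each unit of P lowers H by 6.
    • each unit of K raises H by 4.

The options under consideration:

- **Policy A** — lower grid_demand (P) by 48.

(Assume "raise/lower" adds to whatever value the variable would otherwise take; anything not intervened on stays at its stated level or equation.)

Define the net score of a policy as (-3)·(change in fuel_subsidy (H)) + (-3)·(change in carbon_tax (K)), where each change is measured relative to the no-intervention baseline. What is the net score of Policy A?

Baseline:
  P = 46
  R = 65
  K = -16 + 6·46 − 4·65 = 0
  H = 129 − 6·46 + 4·0 = -147
Policy A (P − 48):
  P = 46 − 48 = -2
  R = 65
  K = -16 + 6·(-2) − 4·65 = -288
  H = 129 − 6·(-2) + 4·(-288) = -1011
ΔH = -1011 − (-147) = -864; ΔK = -288 − 0 = -288
Score = (-3)·(-864) + (-3)·(-288) = 3456

3456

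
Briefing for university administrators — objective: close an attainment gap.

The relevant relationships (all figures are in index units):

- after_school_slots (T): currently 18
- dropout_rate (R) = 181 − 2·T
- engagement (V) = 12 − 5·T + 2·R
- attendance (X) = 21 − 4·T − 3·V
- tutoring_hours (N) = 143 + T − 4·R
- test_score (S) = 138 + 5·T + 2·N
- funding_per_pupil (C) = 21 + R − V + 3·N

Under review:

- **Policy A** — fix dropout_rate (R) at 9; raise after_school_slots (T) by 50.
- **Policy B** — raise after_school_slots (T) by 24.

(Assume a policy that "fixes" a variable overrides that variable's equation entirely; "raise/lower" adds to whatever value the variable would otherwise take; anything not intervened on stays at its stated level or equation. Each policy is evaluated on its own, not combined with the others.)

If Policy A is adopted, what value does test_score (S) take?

828

Policy A (R := 9, T + 50):
  T = 18 + 50 = 68
  R = 9
  N = 143 + 68 − 4·9 = 175
  S = 138 + 5·68 + 2·175 = 828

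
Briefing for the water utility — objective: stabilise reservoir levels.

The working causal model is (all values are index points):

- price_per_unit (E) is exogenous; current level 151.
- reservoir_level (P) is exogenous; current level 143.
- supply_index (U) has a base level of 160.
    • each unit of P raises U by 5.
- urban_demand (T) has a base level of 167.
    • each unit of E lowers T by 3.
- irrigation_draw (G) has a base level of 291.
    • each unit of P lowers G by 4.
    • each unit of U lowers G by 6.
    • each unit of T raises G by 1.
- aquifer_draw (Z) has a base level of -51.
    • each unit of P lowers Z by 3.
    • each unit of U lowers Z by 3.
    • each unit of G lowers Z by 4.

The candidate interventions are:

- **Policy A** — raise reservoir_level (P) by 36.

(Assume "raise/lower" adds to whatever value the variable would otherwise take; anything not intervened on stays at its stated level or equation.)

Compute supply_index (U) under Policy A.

Policy A (P + 36):
  P = 143 + 36 = 179
  U = 160 + 5·179 = 1055

1055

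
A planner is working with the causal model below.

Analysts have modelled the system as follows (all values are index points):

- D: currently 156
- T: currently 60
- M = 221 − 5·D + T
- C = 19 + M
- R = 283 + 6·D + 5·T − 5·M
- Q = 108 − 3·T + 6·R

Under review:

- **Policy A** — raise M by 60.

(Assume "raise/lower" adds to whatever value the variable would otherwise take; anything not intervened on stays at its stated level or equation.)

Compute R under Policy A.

Policy A (M + 60):
  D = 156
  T = 60
  M = 221 − 5·156 + 60 (+60 from intervention) = -439
  R = 283 + 6·156 + 5·60 − 5·(-439) = 3714

3714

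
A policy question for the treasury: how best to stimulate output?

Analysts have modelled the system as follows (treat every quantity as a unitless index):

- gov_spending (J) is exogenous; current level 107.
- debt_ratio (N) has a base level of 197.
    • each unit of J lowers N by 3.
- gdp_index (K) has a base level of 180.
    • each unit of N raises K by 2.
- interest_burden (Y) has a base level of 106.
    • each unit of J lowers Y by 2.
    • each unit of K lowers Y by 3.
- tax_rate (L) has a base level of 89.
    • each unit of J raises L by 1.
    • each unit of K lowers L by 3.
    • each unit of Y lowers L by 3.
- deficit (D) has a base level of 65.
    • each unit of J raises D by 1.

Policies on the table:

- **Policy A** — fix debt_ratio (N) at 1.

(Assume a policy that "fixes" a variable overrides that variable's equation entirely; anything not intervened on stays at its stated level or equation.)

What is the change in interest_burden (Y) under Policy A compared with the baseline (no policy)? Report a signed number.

Baseline:
  J = 107
  N = 197 − 3·107 = -124
  K = 180 + 2·(-124) = -68
  Y = 106 − 2·107 − 3·(-68) = 96
Policy A (N := 1):
  J = 107
  N = 1
  K = 180 + 2·1 = 182
  Y = 106 − 2·107 − 3·182 = -654
Change in Y: -654 − 96 = -750

-750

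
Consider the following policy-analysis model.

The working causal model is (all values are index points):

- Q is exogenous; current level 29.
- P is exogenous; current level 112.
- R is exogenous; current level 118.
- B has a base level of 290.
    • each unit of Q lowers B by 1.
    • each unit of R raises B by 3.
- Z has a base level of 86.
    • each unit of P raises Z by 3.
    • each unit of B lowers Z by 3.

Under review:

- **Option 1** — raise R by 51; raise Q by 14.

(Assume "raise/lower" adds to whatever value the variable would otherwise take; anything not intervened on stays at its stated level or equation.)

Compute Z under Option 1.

Option 1 (R + 51, Q + 14):
  Q = 29 + 14 = 43
  P = 112
  R = 118 + 51 = 169
  B = 290 − 43 + 3·169 = 754
  Z = 86 + 3·112 − 3·754 = -1840

-1840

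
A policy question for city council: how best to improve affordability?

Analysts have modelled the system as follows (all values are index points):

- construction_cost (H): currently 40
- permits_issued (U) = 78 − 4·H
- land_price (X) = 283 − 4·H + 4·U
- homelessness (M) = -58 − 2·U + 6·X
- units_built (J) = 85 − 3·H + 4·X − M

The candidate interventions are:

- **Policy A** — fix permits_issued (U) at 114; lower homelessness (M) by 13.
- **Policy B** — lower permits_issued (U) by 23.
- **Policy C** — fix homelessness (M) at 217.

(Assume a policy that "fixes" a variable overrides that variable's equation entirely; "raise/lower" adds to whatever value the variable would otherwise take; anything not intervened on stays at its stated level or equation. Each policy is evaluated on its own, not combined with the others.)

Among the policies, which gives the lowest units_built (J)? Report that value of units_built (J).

-1072

Policy A (U := 114, M − 13):
  H = 40
  U = 114
  X = 283 − 4·40 + 4·114 = 579
  M = -58 − 2·114 + 6·579 (−13 from intervention) = 3175
  J = 85 − 3·40 + 4·579 − 3175 = -894
Policy B (U − 23):
  H = 40
  U = 78 − 4·40 (−23 from intervention) = -105
  X = 283 − 4·40 + 4·(-105) = -297
  M = -58 − 2·(-105) + 6·(-297) = -1630
  J = 85 − 3·40 + 4·(-297) − (-1630) = 407
Policy C (M := 217):
  H = 40
  U = 78 − 4·40 = -82
  X = 283 − 4·40 + 4·(-82) = -205
  M = 217
  J = 85 − 3·40 + 4·(-205) − 217 = -1072
Comparing — Policy A: J=-894, Policy B: J=407, Policy C: J=-1072. Lowest is -1072 (Policy C).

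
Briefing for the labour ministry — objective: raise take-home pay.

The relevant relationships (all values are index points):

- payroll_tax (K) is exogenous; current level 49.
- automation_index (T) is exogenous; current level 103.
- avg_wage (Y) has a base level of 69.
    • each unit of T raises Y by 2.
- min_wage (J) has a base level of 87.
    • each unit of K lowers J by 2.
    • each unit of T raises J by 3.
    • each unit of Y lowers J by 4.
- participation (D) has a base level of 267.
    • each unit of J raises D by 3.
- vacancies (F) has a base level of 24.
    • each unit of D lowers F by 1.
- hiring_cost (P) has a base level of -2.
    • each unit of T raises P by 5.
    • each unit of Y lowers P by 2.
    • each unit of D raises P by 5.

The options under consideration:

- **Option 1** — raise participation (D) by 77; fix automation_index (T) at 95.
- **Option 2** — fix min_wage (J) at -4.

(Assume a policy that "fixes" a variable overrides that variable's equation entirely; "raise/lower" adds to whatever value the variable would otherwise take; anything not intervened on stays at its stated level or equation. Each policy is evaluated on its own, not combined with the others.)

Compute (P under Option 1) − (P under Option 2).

-10993

Option 1 (D + 77, T := 95):
  K = 49
  T = 95
  Y = 69 + 2·95 = 259
  J = 87 − 2·49 + 3·95 − 4·259 = -762
  D = 267 + 3·(-762) (+77 from intervention) = -1942
  P = -2 + 5·95 − 2·259 + 5·(-1942) = -9755
Option 2 (J := -4):
  K = 49
  T = 103
  Y = 69 + 2·103 = 275
  J = -4
  D = 267 + 3·(-4) = 255
  P = -2 + 5·103 − 2·275 + 5·255 = 1238
P: -9755 − 1238 = -10993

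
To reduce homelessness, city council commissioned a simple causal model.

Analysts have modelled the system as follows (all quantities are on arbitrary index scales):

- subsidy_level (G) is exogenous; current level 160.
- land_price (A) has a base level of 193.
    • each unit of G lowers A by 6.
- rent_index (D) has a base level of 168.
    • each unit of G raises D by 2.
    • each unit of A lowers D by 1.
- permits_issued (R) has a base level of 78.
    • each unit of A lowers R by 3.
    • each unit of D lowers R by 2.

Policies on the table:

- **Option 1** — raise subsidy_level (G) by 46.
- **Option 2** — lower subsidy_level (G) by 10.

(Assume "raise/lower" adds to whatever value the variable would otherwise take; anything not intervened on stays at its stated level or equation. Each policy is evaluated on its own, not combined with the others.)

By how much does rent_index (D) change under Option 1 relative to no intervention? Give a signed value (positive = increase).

Baseline:
  G = 160
  A = 193 − 6·160 = -767
  D = 168 + 2·160 − (-767) = 1255
Option 1 (G + 46):
  G = 160 + 46 = 206
  A = 193 − 6·206 = -1043
  D = 168 + 2·206 − (-1043) = 1623
Change in D: 1623 − 1255 = 368

368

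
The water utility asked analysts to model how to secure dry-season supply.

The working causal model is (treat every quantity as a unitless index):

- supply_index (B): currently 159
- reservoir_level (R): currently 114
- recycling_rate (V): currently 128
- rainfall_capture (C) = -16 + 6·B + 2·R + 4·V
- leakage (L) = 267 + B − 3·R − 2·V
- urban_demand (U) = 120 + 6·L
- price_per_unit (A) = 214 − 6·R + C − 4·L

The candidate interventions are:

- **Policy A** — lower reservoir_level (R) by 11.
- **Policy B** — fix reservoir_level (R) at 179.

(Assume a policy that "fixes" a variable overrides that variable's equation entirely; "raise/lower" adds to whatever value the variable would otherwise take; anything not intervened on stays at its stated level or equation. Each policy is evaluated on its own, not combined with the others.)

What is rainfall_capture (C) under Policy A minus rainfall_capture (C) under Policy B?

-152

Policy A (R − 11):
  B = 159
  R = 114 − 11 = 103
  V = 128
  C = -16 + 6·159 + 2·103 + 4·128 = 1656
Policy B (R := 179):
  B = 159
  R = 179
  V = 128
  C = -16 + 6·159 + 2·179 + 4·128 = 1808
C: 1656 − 1808 = -152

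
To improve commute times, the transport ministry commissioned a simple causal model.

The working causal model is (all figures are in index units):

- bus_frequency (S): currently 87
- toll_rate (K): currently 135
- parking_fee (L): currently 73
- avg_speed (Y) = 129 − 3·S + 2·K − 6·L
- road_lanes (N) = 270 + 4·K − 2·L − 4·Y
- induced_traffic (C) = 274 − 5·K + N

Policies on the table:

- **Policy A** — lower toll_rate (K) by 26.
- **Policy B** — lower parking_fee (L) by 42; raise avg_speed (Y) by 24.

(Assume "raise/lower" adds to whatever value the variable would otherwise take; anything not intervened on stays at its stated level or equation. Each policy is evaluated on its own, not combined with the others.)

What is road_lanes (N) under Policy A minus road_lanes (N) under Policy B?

1124

Policy A (K − 26):
  S = 87
  K = 135 − 26 = 109
  L = 73
  Y = 129 − 3·87 + 2·109 − 6·73 = -352
  N = 270 + 4·109 − 2·73 − 4·(-352) = 1968
Policy B (L − 42, Y + 24):
  S = 87
  K = 135
  L = 73 − 42 = 31
  Y = 129 − 3·87 + 2·135 − 6·31 (+24 from intervention) = -24
  N = 270 + 4·135 − 2·31 − 4·(-24) = 844
N: 1968 − 844 = 1124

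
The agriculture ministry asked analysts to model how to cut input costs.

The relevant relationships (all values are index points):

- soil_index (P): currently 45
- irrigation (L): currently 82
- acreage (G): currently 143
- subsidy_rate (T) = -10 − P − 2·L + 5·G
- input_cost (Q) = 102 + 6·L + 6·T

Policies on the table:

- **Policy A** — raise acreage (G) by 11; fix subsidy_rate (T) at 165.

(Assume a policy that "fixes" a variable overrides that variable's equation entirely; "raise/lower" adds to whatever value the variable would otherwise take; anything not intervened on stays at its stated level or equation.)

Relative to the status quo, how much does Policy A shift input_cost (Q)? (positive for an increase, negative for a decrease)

Baseline:
  P = 45
  L = 82
  G = 143
  T = -10 − 45 − 2·82 + 5·143 = 496
  Q = 102 + 6·82 + 6·496 = 3570
Policy A (G + 11, T := 165):
  P = 45
  L = 82
  G = 143 + 11 = 154
  T = 165
  Q = 102 + 6·82 + 6·165 = 1584
Change in Q: 1584 − 3570 = -1986

-1986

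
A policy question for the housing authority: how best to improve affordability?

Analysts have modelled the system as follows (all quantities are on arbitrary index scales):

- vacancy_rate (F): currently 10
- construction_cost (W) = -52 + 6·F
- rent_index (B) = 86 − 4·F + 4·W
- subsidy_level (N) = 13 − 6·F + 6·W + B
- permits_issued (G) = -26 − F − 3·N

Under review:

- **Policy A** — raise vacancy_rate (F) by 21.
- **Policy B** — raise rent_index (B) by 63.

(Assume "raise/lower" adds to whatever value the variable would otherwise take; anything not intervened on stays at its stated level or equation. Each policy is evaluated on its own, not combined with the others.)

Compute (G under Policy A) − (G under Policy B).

Policy A (F + 21):
  F = 10 + 21 = 31
  W = -52 + 6·31 = 134
  B = 86 − 4·31 + 4·134 = 498
  N = 13 − 6·31 + 6·134 + 498 = 1129
  G = -26 − 31 − 3·1129 = -3444
Policy B (B + 63):
  F = 10
  W = -52 + 6·10 = 8
  B = 86 − 4·10 + 4·8 (+63 from intervention) = 141
  N = 13 − 6·10 + 6·8 + 141 = 142
  G = -26 − 10 − 3·142 = -462
G: -3444 − (-462) = -2982

-2982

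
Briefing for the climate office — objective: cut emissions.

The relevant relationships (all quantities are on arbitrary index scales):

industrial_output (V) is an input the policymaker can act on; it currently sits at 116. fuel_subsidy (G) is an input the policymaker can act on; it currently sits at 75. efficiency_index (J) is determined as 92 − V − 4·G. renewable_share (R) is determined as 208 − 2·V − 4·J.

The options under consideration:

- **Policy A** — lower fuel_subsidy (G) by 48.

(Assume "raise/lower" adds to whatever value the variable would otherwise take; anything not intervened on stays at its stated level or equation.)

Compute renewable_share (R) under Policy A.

504

Policy A (G − 48):
  V = 116
  G = 75 − 48 = 27
  J = 92 − 116 − 4·27 = -132
  R = 208 − 2·116 − 4·(-132) = 504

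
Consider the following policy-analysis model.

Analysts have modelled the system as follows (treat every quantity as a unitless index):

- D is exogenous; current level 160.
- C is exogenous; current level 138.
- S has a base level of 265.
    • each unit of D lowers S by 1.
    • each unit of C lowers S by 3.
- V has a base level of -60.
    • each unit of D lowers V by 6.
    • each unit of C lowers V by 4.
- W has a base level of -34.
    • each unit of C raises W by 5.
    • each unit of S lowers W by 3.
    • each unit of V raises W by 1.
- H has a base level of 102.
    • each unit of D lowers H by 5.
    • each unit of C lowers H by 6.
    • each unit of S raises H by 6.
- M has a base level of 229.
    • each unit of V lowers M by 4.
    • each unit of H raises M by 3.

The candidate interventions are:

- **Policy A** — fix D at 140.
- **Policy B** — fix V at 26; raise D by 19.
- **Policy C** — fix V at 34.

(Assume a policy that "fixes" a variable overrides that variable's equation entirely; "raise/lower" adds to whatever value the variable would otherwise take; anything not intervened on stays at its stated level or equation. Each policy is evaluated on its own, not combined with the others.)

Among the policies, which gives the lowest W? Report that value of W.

71

Policy A (D := 140):
  D = 140
  C = 138
  S = 265 − 140 − 3·138 = -289
  V = -60 − 6·140 − 4·138 = -1452
  W = -34 + 5·138 − 3·(-289) + (-1452) = 71
Policy B (V := 26, D + 19):
  D = 160 + 19 = 179
  C = 138
  S = 265 − 179 − 3·138 = -328
  V = 26
  W = -34 + 5·138 − 3·(-328) + 26 = 1666
Policy C (V := 34):
  D = 160
  C = 138
  S = 265 − 160 − 3·138 = -309
  V = 34
  W = -34 + 5·138 − 3·(-309) + 34 = 1617
Comparing — Policy A: W=71, Policy B: W=1666, Policy C: W=1617. Lowest is 71 (Policy A).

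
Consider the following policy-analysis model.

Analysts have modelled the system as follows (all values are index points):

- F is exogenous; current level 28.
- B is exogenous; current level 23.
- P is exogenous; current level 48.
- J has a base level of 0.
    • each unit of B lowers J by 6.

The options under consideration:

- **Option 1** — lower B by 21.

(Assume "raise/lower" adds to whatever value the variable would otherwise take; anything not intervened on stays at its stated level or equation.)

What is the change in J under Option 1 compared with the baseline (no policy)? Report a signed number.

Baseline:
  B = 23
  J = 0 − 6·23 = -138
Option 1 (B − 21):
  B = 23 − 21 = 2
  J = 0 − 6·2 = -12
Change in J: -12 − (-138) = 126

126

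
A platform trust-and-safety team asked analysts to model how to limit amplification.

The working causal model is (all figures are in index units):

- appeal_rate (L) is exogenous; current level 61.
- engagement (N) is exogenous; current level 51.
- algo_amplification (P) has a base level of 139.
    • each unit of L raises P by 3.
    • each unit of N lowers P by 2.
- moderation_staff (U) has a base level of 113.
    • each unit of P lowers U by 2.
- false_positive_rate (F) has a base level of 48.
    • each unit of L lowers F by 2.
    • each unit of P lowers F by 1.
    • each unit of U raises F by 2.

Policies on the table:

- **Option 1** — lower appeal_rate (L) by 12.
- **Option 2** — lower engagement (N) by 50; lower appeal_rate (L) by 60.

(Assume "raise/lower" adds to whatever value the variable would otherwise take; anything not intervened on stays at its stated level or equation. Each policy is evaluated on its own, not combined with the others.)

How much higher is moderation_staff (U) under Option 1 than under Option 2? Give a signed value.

Option 1 (L − 12):
  L = 61 − 12 = 49
  N = 51
  P = 139 + 3·49 − 2·51 = 184
  U = 113 − 2·184 = -255
Option 2 (N − 50, L − 60):
  L = 61 − 60 = 1
  N = 51 − 50 = 1
  P = 139 + 3·1 − 2·1 = 140
  U = 113 − 2·140 = -167
U: -255 − (-167) = -88

-88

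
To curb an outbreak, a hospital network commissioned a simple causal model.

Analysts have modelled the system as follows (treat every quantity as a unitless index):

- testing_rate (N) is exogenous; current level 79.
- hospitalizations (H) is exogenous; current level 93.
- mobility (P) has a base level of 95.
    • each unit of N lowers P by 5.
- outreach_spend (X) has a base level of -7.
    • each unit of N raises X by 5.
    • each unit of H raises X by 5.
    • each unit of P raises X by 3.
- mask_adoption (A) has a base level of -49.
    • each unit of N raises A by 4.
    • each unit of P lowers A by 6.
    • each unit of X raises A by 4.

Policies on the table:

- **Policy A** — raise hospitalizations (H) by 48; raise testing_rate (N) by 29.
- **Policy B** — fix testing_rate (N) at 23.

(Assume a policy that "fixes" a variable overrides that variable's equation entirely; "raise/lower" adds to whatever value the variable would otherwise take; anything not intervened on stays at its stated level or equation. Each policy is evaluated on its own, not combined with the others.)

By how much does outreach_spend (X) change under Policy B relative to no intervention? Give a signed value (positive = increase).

Baseline:
  N = 79
  H = 93
  P = 95 − 5·79 = -300
  X = -7 + 5·79 + 5·93 + 3·(-300) = -47
Policy B (N := 23):
  N = 23
  H = 93
  P = 95 − 5·23 = -20
  X = -7 + 5·23 + 5·93 + 3·(-20) = 513
Change in X: 513 − (-47) = 560

560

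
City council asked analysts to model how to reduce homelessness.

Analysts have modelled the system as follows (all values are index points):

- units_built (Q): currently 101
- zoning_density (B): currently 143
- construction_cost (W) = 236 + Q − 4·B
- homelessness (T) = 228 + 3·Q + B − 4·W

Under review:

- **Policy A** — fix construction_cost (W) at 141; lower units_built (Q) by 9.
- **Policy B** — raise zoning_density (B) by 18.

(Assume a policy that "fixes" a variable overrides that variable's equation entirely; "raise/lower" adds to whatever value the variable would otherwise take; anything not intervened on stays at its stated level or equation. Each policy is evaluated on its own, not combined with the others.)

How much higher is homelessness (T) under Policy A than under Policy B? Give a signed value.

-1837

Policy A (W := 141, Q − 9):
  Q = 101 − 9 = 92
  B = 143
  W = 141
  T = 228 + 3·92 + 143 − 4·141 = 83
Policy B (B + 18):
  Q = 101
  B = 143 + 18 = 161
  W = 236 + 101 − 4·161 = -307
  T = 228 + 3·101 + 161 − 4·(-307) = 1920
T: 83 − 1920 = -1837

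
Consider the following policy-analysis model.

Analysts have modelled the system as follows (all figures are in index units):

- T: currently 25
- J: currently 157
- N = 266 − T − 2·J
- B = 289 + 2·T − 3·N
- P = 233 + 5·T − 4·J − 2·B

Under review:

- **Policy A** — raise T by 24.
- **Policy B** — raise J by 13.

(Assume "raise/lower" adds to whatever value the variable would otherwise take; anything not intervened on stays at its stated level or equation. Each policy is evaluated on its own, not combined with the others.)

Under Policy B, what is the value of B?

636

Policy B (J + 13):
  T = 25
  J = 157 + 13 = 170
  N = 266 − 25 − 2·170 = -99
  B = 289 + 2·25 − 3·(-99) = 636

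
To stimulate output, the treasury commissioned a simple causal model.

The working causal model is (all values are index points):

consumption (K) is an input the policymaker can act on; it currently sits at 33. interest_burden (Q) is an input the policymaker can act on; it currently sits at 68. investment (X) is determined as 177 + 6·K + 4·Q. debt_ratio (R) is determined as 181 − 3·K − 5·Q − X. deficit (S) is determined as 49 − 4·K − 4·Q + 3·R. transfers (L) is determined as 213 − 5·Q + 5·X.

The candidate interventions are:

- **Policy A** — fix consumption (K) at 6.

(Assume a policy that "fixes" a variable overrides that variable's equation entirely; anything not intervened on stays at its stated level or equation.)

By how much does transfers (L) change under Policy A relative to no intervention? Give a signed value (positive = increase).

Baseline:
  K = 33
  Q = 68
  X = 177 + 6·33 + 4·68 = 647
  L = 213 − 5·68 + 5·647 = 3108
Policy A (K := 6):
  K = 6
  Q = 68
  X = 177 + 6·6 + 4·68 = 485
  L = 213 − 5·68 + 5·485 = 2298
Change in L: 2298 − 3108 = -810

-810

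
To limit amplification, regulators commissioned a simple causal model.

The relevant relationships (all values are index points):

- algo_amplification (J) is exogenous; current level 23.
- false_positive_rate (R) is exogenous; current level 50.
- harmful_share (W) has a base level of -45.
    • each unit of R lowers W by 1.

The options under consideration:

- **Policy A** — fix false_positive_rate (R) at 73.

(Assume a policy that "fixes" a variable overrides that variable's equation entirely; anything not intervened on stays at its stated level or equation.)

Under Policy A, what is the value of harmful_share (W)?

Policy A (R := 73):
  R = 73
  W = -45 − 73 = -118

-118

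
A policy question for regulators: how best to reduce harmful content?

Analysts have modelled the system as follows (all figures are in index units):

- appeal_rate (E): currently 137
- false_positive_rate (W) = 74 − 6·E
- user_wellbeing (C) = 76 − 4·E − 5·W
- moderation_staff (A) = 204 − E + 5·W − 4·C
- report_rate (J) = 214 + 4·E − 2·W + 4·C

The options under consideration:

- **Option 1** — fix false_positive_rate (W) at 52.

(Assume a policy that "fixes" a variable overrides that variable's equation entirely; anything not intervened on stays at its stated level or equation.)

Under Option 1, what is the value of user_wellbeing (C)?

Option 1 (W := 52):
  E = 137
  W = 52
  C = 76 − 4·137 − 5·52 = -732

-732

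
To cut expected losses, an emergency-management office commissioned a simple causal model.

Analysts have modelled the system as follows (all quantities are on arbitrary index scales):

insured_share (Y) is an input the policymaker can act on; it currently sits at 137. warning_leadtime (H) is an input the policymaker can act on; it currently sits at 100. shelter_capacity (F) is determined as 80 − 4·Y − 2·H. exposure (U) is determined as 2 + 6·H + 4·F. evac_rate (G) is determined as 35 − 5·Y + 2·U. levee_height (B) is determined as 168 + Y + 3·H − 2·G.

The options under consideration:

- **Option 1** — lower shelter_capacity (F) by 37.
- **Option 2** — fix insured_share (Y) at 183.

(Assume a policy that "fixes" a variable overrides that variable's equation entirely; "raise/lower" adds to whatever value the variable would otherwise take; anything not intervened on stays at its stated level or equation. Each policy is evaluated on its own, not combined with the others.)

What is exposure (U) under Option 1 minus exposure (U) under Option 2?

Option 1 (F − 37):
  Y = 137
  H = 100
  F = 80 − 4·137 − 2·100 (−37 from intervention) = -705
  U = 2 + 6·100 + 4·(-705) = -2218
Option 2 (Y := 183):
  Y = 183
  H = 100
  F = 80 − 4·183 − 2·100 = -852
  U = 2 + 6·100 + 4·(-852) = -2806
U: -2218 − (-2806) = 588

588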